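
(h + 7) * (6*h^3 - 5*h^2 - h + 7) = 6*h^4 + 37*h^3 - 36*h^2 + 49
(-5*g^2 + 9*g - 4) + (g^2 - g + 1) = -4*g^2 + 8*g - 3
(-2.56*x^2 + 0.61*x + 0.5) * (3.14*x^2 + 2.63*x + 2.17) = -8.0384*x^4 - 4.8174*x^3 - 2.3809*x^2 + 2.6387*x + 1.085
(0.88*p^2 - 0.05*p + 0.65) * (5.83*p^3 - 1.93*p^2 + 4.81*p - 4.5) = 5.1304*p^5 - 1.9899*p^4 + 8.1188*p^3 - 5.455*p^2 + 3.3515*p - 2.925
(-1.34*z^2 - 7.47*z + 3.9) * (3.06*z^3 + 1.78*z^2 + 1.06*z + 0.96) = -4.1004*z^5 - 25.2434*z^4 - 2.783*z^3 - 2.2626*z^2 - 3.0372*z + 3.744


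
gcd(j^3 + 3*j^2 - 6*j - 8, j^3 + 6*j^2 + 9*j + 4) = j^2 + 5*j + 4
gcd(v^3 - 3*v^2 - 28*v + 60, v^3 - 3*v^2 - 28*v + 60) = v^3 - 3*v^2 - 28*v + 60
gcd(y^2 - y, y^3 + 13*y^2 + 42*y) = y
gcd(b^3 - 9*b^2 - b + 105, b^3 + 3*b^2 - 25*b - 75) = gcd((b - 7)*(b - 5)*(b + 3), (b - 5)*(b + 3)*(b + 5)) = b^2 - 2*b - 15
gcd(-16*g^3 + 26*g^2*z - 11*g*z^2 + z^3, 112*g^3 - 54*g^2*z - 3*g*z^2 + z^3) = 16*g^2 - 10*g*z + z^2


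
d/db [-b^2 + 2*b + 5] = 2 - 2*b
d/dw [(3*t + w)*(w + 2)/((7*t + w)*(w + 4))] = (-(3*t + w)*(7*t + w)*(w + 2) - (3*t + w)*(w + 2)*(w + 4) + (7*t + w)*(w + 4)*(3*t + 2*w + 2))/((7*t + w)^2*(w + 4)^2)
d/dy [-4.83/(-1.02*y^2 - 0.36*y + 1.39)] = (-9.8532*y - 1.7388)/(1.02*y^2 + 0.36*y - 1.39)^2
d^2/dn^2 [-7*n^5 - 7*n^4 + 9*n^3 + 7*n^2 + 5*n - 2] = -140*n^3 - 84*n^2 + 54*n + 14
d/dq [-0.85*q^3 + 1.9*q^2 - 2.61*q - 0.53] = -2.55*q^2 + 3.8*q - 2.61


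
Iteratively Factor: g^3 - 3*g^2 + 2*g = (g - 1)*(g^2 - 2*g) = g*(g - 1)*(g - 2)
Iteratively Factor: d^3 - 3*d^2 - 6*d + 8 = (d + 2)*(d^2 - 5*d + 4) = (d - 1)*(d + 2)*(d - 4)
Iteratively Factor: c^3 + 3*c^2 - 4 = (c + 2)*(c^2 + c - 2) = (c - 1)*(c + 2)*(c + 2)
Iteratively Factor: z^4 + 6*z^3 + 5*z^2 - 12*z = (z + 4)*(z^3 + 2*z^2 - 3*z) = (z + 3)*(z + 4)*(z^2 - z) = z*(z + 3)*(z + 4)*(z - 1)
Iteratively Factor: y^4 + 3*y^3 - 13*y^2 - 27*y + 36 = (y + 3)*(y^3 - 13*y + 12) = (y + 3)*(y + 4)*(y^2 - 4*y + 3) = (y - 3)*(y + 3)*(y + 4)*(y - 1)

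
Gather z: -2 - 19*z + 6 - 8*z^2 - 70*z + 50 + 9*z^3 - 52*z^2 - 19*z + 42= 9*z^3 - 60*z^2 - 108*z + 96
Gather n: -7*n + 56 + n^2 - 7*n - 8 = n^2 - 14*n + 48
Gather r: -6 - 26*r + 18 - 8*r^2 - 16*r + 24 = -8*r^2 - 42*r + 36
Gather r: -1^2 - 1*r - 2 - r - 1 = -2*r - 4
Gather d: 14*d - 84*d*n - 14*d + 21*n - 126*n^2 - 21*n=-84*d*n - 126*n^2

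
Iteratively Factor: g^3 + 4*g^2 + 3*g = (g + 3)*(g^2 + g) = g*(g + 3)*(g + 1)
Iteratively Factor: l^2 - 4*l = (l - 4)*(l)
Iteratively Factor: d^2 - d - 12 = (d + 3)*(d - 4)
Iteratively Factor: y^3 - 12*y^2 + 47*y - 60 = (y - 5)*(y^2 - 7*y + 12) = (y - 5)*(y - 3)*(y - 4)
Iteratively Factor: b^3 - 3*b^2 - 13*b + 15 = (b - 1)*(b^2 - 2*b - 15) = (b - 1)*(b + 3)*(b - 5)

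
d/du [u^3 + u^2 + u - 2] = 3*u^2 + 2*u + 1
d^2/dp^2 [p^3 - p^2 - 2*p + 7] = 6*p - 2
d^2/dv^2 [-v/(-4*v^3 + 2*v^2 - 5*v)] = 16*(6*v^2 - 3*v - 2)/(64*v^6 - 96*v^5 + 288*v^4 - 248*v^3 + 360*v^2 - 150*v + 125)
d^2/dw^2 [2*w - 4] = 0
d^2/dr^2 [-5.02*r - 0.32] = 0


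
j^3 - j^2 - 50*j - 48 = (j - 8)*(j + 1)*(j + 6)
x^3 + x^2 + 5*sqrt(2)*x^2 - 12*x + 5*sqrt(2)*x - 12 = (x + 1)*(x - sqrt(2))*(x + 6*sqrt(2))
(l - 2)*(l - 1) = l^2 - 3*l + 2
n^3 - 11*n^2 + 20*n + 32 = (n - 8)*(n - 4)*(n + 1)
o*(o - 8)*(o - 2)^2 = o^4 - 12*o^3 + 36*o^2 - 32*o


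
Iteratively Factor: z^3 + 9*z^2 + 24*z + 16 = (z + 1)*(z^2 + 8*z + 16) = (z + 1)*(z + 4)*(z + 4)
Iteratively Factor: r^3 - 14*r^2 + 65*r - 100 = (r - 5)*(r^2 - 9*r + 20) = (r - 5)*(r - 4)*(r - 5)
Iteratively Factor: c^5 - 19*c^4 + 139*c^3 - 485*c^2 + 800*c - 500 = (c - 5)*(c^4 - 14*c^3 + 69*c^2 - 140*c + 100) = (c - 5)^2*(c^3 - 9*c^2 + 24*c - 20) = (c - 5)^2*(c - 2)*(c^2 - 7*c + 10) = (c - 5)^2*(c - 2)^2*(c - 5)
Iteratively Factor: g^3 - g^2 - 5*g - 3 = (g + 1)*(g^2 - 2*g - 3) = (g + 1)^2*(g - 3)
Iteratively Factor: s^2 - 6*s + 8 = (s - 4)*(s - 2)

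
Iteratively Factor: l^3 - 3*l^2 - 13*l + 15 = (l - 1)*(l^2 - 2*l - 15) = (l - 5)*(l - 1)*(l + 3)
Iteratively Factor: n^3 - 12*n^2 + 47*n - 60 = (n - 3)*(n^2 - 9*n + 20) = (n - 4)*(n - 3)*(n - 5)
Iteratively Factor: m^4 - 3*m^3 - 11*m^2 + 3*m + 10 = (m + 2)*(m^3 - 5*m^2 - m + 5) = (m - 5)*(m + 2)*(m^2 - 1) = (m - 5)*(m + 1)*(m + 2)*(m - 1)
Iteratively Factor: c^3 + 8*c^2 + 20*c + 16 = (c + 2)*(c^2 + 6*c + 8) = (c + 2)^2*(c + 4)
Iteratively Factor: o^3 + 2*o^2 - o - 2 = (o - 1)*(o^2 + 3*o + 2) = (o - 1)*(o + 1)*(o + 2)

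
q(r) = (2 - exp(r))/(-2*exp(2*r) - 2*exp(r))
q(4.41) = 0.01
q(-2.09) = -6.75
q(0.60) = -0.02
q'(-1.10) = 2.72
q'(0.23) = 0.42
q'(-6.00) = 403.43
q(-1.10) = -1.88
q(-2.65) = -12.75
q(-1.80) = -4.76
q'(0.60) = 0.21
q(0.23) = -0.13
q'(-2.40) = 10.91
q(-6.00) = -401.93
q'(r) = (2 - exp(r))*(4*exp(2*r) + 2*exp(r))/(-2*exp(2*r) - 2*exp(r))^2 - exp(r)/(-2*exp(2*r) - 2*exp(r)) = (-exp(2*r) + 4*exp(r) + 2)*exp(-r)/(2*(exp(2*r) + 2*exp(r) + 1))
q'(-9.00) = 8103.08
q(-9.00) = -8101.58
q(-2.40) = -9.65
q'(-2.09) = 7.94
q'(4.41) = -0.01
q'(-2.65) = 14.06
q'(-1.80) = 5.87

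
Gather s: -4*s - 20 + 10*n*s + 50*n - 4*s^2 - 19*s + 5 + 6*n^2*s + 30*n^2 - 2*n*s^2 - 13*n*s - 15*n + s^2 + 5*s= 30*n^2 + 35*n + s^2*(-2*n - 3) + s*(6*n^2 - 3*n - 18) - 15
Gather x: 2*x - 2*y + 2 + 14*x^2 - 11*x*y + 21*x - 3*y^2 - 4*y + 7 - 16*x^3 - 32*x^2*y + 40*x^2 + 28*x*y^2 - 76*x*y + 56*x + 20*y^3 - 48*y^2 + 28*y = -16*x^3 + x^2*(54 - 32*y) + x*(28*y^2 - 87*y + 79) + 20*y^3 - 51*y^2 + 22*y + 9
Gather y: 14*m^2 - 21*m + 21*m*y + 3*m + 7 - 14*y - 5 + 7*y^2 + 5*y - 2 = 14*m^2 - 18*m + 7*y^2 + y*(21*m - 9)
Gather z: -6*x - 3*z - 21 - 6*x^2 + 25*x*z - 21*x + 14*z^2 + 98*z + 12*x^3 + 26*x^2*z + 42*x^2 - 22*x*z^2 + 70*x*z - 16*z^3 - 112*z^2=12*x^3 + 36*x^2 - 27*x - 16*z^3 + z^2*(-22*x - 98) + z*(26*x^2 + 95*x + 95) - 21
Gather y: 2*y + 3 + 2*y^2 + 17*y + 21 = 2*y^2 + 19*y + 24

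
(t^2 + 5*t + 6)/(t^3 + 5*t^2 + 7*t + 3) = (t + 2)/(t^2 + 2*t + 1)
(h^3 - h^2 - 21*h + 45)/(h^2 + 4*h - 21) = (h^2 + 2*h - 15)/(h + 7)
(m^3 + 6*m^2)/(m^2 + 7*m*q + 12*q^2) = m^2*(m + 6)/(m^2 + 7*m*q + 12*q^2)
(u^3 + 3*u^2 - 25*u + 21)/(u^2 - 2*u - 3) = (u^2 + 6*u - 7)/(u + 1)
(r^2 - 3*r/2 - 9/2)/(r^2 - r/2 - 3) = (r - 3)/(r - 2)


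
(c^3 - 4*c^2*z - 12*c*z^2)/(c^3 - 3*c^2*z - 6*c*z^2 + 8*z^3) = c*(c - 6*z)/(c^2 - 5*c*z + 4*z^2)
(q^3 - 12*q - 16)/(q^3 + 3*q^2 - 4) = (q - 4)/(q - 1)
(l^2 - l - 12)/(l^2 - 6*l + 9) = (l^2 - l - 12)/(l^2 - 6*l + 9)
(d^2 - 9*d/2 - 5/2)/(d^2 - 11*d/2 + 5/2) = (2*d + 1)/(2*d - 1)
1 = 1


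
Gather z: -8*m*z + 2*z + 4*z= z*(6 - 8*m)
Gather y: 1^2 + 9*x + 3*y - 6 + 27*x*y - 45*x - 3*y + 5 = 27*x*y - 36*x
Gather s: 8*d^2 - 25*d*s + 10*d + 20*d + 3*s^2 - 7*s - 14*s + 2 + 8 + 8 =8*d^2 + 30*d + 3*s^2 + s*(-25*d - 21) + 18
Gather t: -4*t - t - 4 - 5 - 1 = -5*t - 10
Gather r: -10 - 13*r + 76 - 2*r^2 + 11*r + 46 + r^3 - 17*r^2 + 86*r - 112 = r^3 - 19*r^2 + 84*r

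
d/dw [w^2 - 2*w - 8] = 2*w - 2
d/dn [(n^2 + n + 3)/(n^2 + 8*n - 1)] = (7*n^2 - 8*n - 25)/(n^4 + 16*n^3 + 62*n^2 - 16*n + 1)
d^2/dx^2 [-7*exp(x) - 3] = -7*exp(x)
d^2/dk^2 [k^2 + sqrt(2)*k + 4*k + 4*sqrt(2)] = 2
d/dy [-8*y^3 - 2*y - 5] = -24*y^2 - 2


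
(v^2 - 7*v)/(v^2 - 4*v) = (v - 7)/(v - 4)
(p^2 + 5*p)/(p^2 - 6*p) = (p + 5)/(p - 6)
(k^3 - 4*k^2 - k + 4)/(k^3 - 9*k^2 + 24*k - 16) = (k + 1)/(k - 4)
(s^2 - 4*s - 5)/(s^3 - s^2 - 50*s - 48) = (s - 5)/(s^2 - 2*s - 48)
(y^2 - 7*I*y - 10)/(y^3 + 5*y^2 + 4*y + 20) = (y - 5*I)/(y^2 + y*(5 + 2*I) + 10*I)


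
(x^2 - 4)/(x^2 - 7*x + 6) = (x^2 - 4)/(x^2 - 7*x + 6)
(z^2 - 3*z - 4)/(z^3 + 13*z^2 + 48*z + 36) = (z - 4)/(z^2 + 12*z + 36)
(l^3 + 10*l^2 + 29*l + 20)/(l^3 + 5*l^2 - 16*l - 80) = (l + 1)/(l - 4)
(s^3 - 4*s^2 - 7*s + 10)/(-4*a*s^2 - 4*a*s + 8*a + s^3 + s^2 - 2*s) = (s - 5)/(-4*a + s)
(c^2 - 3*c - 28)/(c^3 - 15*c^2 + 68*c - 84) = (c + 4)/(c^2 - 8*c + 12)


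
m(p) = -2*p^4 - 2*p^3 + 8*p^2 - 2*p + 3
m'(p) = -8*p^3 - 6*p^2 + 16*p - 2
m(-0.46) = 5.72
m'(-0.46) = -9.85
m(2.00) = -17.00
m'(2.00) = -58.00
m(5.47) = -1886.43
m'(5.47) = -1403.34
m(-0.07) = 3.18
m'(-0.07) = -3.15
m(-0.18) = 3.63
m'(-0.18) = -5.03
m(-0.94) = 12.05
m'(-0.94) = -15.70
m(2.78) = -103.16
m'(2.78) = -175.77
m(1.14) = 4.78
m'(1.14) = -3.41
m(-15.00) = -92667.00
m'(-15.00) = 25408.00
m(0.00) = 3.00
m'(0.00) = -2.00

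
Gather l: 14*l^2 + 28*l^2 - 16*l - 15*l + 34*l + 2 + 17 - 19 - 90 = 42*l^2 + 3*l - 90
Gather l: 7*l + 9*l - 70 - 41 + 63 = 16*l - 48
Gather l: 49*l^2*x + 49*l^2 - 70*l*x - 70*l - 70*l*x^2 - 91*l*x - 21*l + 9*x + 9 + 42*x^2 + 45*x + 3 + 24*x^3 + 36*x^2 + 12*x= l^2*(49*x + 49) + l*(-70*x^2 - 161*x - 91) + 24*x^3 + 78*x^2 + 66*x + 12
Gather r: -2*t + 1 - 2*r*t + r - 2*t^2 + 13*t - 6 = r*(1 - 2*t) - 2*t^2 + 11*t - 5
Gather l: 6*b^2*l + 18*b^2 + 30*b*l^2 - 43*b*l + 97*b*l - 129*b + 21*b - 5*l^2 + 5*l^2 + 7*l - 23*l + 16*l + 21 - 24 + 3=18*b^2 + 30*b*l^2 - 108*b + l*(6*b^2 + 54*b)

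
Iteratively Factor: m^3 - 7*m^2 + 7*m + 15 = (m + 1)*(m^2 - 8*m + 15) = (m - 5)*(m + 1)*(m - 3)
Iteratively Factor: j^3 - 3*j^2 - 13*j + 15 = (j + 3)*(j^2 - 6*j + 5) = (j - 1)*(j + 3)*(j - 5)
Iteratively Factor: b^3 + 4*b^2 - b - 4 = (b - 1)*(b^2 + 5*b + 4) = (b - 1)*(b + 1)*(b + 4)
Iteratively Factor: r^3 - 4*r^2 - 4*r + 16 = (r - 4)*(r^2 - 4) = (r - 4)*(r - 2)*(r + 2)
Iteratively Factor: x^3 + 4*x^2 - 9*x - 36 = (x + 4)*(x^2 - 9) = (x + 3)*(x + 4)*(x - 3)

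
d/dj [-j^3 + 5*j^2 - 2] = j*(10 - 3*j)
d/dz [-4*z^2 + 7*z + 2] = 7 - 8*z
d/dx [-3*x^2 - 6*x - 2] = -6*x - 6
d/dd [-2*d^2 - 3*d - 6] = -4*d - 3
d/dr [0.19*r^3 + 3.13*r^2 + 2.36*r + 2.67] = 0.57*r^2 + 6.26*r + 2.36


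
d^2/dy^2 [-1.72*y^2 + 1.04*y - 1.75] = -3.44000000000000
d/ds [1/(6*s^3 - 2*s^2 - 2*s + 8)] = (-9*s^2 + 2*s + 1)/(2*(3*s^3 - s^2 - s + 4)^2)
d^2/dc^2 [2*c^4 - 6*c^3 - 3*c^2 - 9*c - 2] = 24*c^2 - 36*c - 6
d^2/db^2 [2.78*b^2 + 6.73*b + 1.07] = 5.56000000000000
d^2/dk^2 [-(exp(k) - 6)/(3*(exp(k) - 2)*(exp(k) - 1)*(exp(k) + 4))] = (-4*exp(6*k) + 51*exp(5*k) + 25*exp(4*k) - 2*exp(3*k) - 564*exp(2*k) + 328*exp(k) + 416)*exp(k)/(3*(exp(9*k) + 3*exp(8*k) - 27*exp(7*k) - 35*exp(6*k) + 318*exp(5*k) - 156*exp(4*k) - 1288*exp(3*k) + 2592*exp(2*k) - 1920*exp(k) + 512))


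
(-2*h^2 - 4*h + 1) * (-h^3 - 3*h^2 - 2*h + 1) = 2*h^5 + 10*h^4 + 15*h^3 + 3*h^2 - 6*h + 1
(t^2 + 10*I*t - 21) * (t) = t^3 + 10*I*t^2 - 21*t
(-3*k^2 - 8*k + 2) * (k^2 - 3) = -3*k^4 - 8*k^3 + 11*k^2 + 24*k - 6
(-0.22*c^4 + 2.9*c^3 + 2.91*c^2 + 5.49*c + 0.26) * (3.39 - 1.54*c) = 0.3388*c^5 - 5.2118*c^4 + 5.3496*c^3 + 1.4103*c^2 + 18.2107*c + 0.8814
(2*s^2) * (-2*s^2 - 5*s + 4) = -4*s^4 - 10*s^3 + 8*s^2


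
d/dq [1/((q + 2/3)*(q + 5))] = 3*(-6*q - 17)/(9*q^4 + 102*q^3 + 349*q^2 + 340*q + 100)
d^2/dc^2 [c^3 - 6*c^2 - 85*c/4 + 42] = 6*c - 12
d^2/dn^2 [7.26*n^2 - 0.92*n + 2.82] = 14.5200000000000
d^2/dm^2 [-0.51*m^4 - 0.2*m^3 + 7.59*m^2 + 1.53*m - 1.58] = -6.12*m^2 - 1.2*m + 15.18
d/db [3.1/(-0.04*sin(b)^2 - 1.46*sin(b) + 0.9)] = (0.248*sin(b) + 4.526)*cos(b)/(0.04*sin(b)^2 + 1.46*sin(b) - 0.9)^2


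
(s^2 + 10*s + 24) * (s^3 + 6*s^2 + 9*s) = s^5 + 16*s^4 + 93*s^3 + 234*s^2 + 216*s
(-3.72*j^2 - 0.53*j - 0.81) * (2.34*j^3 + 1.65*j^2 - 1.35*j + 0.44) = -8.7048*j^5 - 7.3782*j^4 + 2.2521*j^3 - 2.2578*j^2 + 0.8603*j - 0.3564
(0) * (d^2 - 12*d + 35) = 0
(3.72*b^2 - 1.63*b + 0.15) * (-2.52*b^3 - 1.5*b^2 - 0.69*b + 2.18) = -9.3744*b^5 - 1.4724*b^4 - 0.4998*b^3 + 9.0093*b^2 - 3.6569*b + 0.327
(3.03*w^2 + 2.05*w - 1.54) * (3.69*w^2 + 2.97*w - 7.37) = 11.1807*w^4 + 16.5636*w^3 - 21.9252*w^2 - 19.6823*w + 11.3498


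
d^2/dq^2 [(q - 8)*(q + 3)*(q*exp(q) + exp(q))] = (q^3 + 2*q^2 - 39*q - 90)*exp(q)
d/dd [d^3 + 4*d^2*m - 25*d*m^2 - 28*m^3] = 3*d^2 + 8*d*m - 25*m^2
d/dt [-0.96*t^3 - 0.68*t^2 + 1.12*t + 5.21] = -2.88*t^2 - 1.36*t + 1.12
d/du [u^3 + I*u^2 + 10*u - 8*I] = 3*u^2 + 2*I*u + 10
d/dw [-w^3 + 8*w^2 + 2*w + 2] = -3*w^2 + 16*w + 2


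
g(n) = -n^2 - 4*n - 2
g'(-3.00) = 2.00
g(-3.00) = 1.00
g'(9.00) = -22.00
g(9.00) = -119.00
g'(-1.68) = -0.64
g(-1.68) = 1.90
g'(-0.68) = -2.64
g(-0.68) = 0.26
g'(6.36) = -16.72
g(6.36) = -67.89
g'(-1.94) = -0.12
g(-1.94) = 2.00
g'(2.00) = -8.00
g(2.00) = -14.00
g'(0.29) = -4.58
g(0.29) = -3.24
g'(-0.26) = -3.48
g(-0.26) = -1.03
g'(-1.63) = -0.74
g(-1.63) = 1.86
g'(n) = -2*n - 4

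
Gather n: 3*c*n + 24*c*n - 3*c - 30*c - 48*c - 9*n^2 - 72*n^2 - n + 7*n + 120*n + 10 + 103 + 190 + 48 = -81*c - 81*n^2 + n*(27*c + 126) + 351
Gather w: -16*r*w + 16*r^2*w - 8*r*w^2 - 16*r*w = -8*r*w^2 + w*(16*r^2 - 32*r)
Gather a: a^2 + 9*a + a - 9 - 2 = a^2 + 10*a - 11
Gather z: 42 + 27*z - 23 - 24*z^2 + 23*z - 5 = -24*z^2 + 50*z + 14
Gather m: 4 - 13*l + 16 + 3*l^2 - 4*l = 3*l^2 - 17*l + 20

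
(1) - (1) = 0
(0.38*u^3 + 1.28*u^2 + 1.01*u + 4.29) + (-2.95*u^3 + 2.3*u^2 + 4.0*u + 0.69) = -2.57*u^3 + 3.58*u^2 + 5.01*u + 4.98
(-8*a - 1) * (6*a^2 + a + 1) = -48*a^3 - 14*a^2 - 9*a - 1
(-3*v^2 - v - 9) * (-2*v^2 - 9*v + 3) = 6*v^4 + 29*v^3 + 18*v^2 + 78*v - 27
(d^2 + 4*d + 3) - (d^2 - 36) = 4*d + 39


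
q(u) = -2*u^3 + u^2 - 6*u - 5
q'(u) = -6*u^2 + 2*u - 6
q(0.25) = -6.47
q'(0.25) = -5.88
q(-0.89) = 2.54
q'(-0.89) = -12.53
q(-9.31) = 1751.45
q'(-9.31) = -544.68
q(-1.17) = 6.59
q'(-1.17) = -16.55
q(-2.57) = 50.97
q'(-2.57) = -50.77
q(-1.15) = 6.26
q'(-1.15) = -16.24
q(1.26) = -14.97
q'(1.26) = -13.01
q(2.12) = -32.28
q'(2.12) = -28.73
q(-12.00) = 3667.00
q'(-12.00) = -894.00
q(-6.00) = 499.00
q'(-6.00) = -234.00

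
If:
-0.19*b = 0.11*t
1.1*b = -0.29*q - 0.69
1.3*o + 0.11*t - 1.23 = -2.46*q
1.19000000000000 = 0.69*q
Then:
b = -1.08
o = -2.48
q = 1.72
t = 1.87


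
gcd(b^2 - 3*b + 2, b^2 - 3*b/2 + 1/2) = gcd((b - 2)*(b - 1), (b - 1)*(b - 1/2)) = b - 1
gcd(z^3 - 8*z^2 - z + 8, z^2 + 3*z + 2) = z + 1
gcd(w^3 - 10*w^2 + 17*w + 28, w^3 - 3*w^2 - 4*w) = w^2 - 3*w - 4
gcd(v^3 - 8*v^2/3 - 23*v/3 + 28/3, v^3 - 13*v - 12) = v - 4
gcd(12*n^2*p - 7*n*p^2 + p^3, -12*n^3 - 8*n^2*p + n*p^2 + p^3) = -3*n + p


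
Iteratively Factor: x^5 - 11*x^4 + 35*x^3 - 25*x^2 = (x)*(x^4 - 11*x^3 + 35*x^2 - 25*x) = x*(x - 1)*(x^3 - 10*x^2 + 25*x) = x^2*(x - 1)*(x^2 - 10*x + 25) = x^2*(x - 5)*(x - 1)*(x - 5)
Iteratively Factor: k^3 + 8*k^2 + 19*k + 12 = (k + 3)*(k^2 + 5*k + 4) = (k + 3)*(k + 4)*(k + 1)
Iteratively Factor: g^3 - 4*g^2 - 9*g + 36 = (g + 3)*(g^2 - 7*g + 12) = (g - 4)*(g + 3)*(g - 3)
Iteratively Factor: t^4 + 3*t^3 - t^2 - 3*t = (t + 1)*(t^3 + 2*t^2 - 3*t) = (t - 1)*(t + 1)*(t^2 + 3*t) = t*(t - 1)*(t + 1)*(t + 3)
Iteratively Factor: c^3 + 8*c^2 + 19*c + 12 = (c + 4)*(c^2 + 4*c + 3) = (c + 3)*(c + 4)*(c + 1)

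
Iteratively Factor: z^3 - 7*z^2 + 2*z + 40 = (z - 5)*(z^2 - 2*z - 8) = (z - 5)*(z + 2)*(z - 4)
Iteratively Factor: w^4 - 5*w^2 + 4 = (w - 2)*(w^3 + 2*w^2 - w - 2) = (w - 2)*(w - 1)*(w^2 + 3*w + 2) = (w - 2)*(w - 1)*(w + 2)*(w + 1)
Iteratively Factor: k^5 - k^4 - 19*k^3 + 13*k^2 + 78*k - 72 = (k - 1)*(k^4 - 19*k^2 - 6*k + 72) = (k - 2)*(k - 1)*(k^3 + 2*k^2 - 15*k - 36) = (k - 4)*(k - 2)*(k - 1)*(k^2 + 6*k + 9) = (k - 4)*(k - 2)*(k - 1)*(k + 3)*(k + 3)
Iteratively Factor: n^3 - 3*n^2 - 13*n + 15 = (n - 5)*(n^2 + 2*n - 3) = (n - 5)*(n + 3)*(n - 1)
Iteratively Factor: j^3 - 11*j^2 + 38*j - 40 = (j - 2)*(j^2 - 9*j + 20) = (j - 5)*(j - 2)*(j - 4)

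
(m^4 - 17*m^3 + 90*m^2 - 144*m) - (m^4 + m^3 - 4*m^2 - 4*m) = -18*m^3 + 94*m^2 - 140*m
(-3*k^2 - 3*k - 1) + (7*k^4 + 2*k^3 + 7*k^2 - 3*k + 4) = 7*k^4 + 2*k^3 + 4*k^2 - 6*k + 3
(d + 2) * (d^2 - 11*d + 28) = d^3 - 9*d^2 + 6*d + 56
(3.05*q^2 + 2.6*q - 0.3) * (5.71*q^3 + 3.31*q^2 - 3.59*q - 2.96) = 17.4155*q^5 + 24.9415*q^4 - 4.0565*q^3 - 19.355*q^2 - 6.619*q + 0.888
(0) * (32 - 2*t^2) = 0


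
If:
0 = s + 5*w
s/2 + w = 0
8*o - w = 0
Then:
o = 0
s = 0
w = 0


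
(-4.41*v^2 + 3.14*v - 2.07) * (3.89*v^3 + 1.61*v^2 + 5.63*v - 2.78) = -17.1549*v^5 + 5.1145*v^4 - 27.8252*v^3 + 26.6053*v^2 - 20.3833*v + 5.7546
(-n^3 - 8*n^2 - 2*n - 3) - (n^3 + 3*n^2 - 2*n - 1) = -2*n^3 - 11*n^2 - 2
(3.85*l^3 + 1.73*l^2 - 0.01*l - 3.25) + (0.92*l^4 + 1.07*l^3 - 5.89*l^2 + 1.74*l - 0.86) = 0.92*l^4 + 4.92*l^3 - 4.16*l^2 + 1.73*l - 4.11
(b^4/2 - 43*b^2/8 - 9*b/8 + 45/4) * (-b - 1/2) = -b^5/2 - b^4/4 + 43*b^3/8 + 61*b^2/16 - 171*b/16 - 45/8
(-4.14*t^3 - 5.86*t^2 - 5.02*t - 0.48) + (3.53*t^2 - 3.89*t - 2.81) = -4.14*t^3 - 2.33*t^2 - 8.91*t - 3.29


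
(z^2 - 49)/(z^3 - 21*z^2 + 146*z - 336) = (z + 7)/(z^2 - 14*z + 48)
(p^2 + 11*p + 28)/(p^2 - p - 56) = (p + 4)/(p - 8)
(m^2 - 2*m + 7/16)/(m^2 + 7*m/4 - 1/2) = (m - 7/4)/(m + 2)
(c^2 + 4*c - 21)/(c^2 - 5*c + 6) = (c + 7)/(c - 2)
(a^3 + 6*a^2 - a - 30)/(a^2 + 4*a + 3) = (a^2 + 3*a - 10)/(a + 1)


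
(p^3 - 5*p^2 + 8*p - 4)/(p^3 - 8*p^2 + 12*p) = (p^2 - 3*p + 2)/(p*(p - 6))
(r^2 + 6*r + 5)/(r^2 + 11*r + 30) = (r + 1)/(r + 6)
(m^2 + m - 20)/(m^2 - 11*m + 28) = (m + 5)/(m - 7)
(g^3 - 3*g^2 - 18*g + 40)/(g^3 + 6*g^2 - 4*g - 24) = (g^2 - g - 20)/(g^2 + 8*g + 12)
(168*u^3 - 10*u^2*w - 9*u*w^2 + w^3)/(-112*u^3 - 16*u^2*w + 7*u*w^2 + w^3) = (-42*u^2 + 13*u*w - w^2)/(28*u^2 - 3*u*w - w^2)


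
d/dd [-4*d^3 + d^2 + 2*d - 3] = -12*d^2 + 2*d + 2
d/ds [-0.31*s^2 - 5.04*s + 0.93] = -0.62*s - 5.04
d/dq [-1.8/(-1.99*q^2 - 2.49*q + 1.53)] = (-7.164*q - 4.482)/(1.99*q^2 + 2.49*q - 1.53)^2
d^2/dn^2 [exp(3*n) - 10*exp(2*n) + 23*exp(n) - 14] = (9*exp(2*n) - 40*exp(n) + 23)*exp(n)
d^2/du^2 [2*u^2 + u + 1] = 4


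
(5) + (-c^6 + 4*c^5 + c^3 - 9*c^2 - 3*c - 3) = -c^6 + 4*c^5 + c^3 - 9*c^2 - 3*c + 2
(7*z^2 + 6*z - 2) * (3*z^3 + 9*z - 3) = 21*z^5 + 18*z^4 + 57*z^3 + 33*z^2 - 36*z + 6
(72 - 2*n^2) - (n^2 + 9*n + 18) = -3*n^2 - 9*n + 54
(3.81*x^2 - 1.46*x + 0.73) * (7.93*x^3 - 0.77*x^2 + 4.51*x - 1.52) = 30.2133*x^5 - 14.5115*x^4 + 24.0962*x^3 - 12.9379*x^2 + 5.5115*x - 1.1096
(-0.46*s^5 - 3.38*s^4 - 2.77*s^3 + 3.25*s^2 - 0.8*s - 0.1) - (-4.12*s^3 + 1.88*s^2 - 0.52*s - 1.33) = -0.46*s^5 - 3.38*s^4 + 1.35*s^3 + 1.37*s^2 - 0.28*s + 1.23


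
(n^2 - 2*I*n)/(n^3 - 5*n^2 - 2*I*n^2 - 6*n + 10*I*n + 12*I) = n/(n^2 - 5*n - 6)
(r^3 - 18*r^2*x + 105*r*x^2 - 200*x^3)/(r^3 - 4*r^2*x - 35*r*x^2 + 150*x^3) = (r - 8*x)/(r + 6*x)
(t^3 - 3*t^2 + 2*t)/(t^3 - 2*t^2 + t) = (t - 2)/(t - 1)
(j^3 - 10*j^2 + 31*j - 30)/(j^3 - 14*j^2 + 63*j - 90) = (j - 2)/(j - 6)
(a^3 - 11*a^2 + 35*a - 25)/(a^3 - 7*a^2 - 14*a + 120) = (a^2 - 6*a + 5)/(a^2 - 2*a - 24)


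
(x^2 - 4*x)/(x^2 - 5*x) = (x - 4)/(x - 5)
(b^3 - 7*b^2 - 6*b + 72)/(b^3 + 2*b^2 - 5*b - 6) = (b^2 - 10*b + 24)/(b^2 - b - 2)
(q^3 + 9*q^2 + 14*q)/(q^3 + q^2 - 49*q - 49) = q*(q + 2)/(q^2 - 6*q - 7)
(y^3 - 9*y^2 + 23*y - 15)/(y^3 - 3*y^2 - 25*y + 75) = (y - 1)/(y + 5)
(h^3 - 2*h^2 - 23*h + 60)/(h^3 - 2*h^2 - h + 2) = (h^3 - 2*h^2 - 23*h + 60)/(h^3 - 2*h^2 - h + 2)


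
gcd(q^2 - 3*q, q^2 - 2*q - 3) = q - 3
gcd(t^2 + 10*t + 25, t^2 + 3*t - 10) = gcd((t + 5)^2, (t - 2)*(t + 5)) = t + 5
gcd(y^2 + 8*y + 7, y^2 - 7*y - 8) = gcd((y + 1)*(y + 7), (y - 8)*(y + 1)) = y + 1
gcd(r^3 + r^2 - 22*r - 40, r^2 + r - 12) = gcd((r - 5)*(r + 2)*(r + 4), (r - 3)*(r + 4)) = r + 4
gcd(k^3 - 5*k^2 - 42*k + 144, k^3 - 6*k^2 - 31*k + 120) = k^2 - 11*k + 24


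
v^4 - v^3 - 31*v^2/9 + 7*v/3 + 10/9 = (v - 2)*(v - 1)*(v + 1/3)*(v + 5/3)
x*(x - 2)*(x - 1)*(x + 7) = x^4 + 4*x^3 - 19*x^2 + 14*x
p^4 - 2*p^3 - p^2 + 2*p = p*(p - 2)*(p - 1)*(p + 1)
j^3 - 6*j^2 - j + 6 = (j - 6)*(j - 1)*(j + 1)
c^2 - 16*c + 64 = (c - 8)^2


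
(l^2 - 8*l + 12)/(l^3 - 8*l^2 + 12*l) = 1/l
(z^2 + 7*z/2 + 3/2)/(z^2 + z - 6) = (z + 1/2)/(z - 2)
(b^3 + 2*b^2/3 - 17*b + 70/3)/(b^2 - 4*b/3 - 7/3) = (b^2 + 3*b - 10)/(b + 1)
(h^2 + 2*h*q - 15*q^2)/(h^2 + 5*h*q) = (h - 3*q)/h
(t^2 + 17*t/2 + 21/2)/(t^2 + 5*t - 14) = (t + 3/2)/(t - 2)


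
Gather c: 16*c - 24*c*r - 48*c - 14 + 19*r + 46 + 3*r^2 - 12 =c*(-24*r - 32) + 3*r^2 + 19*r + 20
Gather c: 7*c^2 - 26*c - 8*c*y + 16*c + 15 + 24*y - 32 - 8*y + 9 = 7*c^2 + c*(-8*y - 10) + 16*y - 8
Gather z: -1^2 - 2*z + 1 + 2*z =0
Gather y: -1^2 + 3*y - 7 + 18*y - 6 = 21*y - 14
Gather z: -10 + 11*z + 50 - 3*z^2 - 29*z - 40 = -3*z^2 - 18*z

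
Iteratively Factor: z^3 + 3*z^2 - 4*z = (z + 4)*(z^2 - z) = z*(z + 4)*(z - 1)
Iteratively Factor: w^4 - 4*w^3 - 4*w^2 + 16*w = (w + 2)*(w^3 - 6*w^2 + 8*w) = (w - 4)*(w + 2)*(w^2 - 2*w) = w*(w - 4)*(w + 2)*(w - 2)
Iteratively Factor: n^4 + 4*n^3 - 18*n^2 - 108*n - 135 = (n + 3)*(n^3 + n^2 - 21*n - 45) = (n + 3)^2*(n^2 - 2*n - 15) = (n - 5)*(n + 3)^2*(n + 3)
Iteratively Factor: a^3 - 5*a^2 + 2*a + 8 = (a - 2)*(a^2 - 3*a - 4) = (a - 4)*(a - 2)*(a + 1)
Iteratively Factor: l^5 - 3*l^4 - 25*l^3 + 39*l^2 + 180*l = (l - 5)*(l^4 + 2*l^3 - 15*l^2 - 36*l) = l*(l - 5)*(l^3 + 2*l^2 - 15*l - 36) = l*(l - 5)*(l + 3)*(l^2 - l - 12) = l*(l - 5)*(l - 4)*(l + 3)*(l + 3)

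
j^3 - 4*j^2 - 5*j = j*(j - 5)*(j + 1)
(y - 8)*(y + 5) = y^2 - 3*y - 40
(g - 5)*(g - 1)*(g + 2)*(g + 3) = g^4 - g^3 - 19*g^2 - 11*g + 30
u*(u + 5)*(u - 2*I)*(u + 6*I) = u^4 + 5*u^3 + 4*I*u^3 + 12*u^2 + 20*I*u^2 + 60*u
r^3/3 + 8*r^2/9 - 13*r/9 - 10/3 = (r/3 + 1)*(r - 2)*(r + 5/3)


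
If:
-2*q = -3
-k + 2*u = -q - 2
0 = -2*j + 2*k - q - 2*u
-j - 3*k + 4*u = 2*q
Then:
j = -8/3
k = -22/3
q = 3/2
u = -65/12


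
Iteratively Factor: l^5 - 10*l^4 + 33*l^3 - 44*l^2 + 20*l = (l - 1)*(l^4 - 9*l^3 + 24*l^2 - 20*l) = (l - 2)*(l - 1)*(l^3 - 7*l^2 + 10*l) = l*(l - 2)*(l - 1)*(l^2 - 7*l + 10) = l*(l - 2)^2*(l - 1)*(l - 5)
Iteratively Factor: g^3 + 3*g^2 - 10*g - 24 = (g + 2)*(g^2 + g - 12) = (g - 3)*(g + 2)*(g + 4)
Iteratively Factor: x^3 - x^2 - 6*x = (x)*(x^2 - x - 6) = x*(x - 3)*(x + 2)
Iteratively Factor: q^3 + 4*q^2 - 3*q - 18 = (q + 3)*(q^2 + q - 6) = (q - 2)*(q + 3)*(q + 3)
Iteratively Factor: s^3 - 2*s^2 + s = (s - 1)*(s^2 - s) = (s - 1)^2*(s)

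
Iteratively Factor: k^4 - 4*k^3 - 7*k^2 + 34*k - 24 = (k - 2)*(k^3 - 2*k^2 - 11*k + 12) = (k - 4)*(k - 2)*(k^2 + 2*k - 3) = (k - 4)*(k - 2)*(k - 1)*(k + 3)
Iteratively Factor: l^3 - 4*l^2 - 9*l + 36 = (l + 3)*(l^2 - 7*l + 12) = (l - 3)*(l + 3)*(l - 4)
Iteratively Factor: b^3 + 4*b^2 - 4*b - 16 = (b + 2)*(b^2 + 2*b - 8) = (b + 2)*(b + 4)*(b - 2)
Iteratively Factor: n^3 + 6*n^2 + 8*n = (n + 2)*(n^2 + 4*n) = (n + 2)*(n + 4)*(n)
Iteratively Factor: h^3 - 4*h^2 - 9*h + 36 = (h - 3)*(h^2 - h - 12) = (h - 3)*(h + 3)*(h - 4)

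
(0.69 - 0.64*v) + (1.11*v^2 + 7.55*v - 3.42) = 1.11*v^2 + 6.91*v - 2.73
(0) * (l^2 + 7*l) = 0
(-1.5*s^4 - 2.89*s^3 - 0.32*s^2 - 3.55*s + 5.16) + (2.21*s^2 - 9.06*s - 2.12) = -1.5*s^4 - 2.89*s^3 + 1.89*s^2 - 12.61*s + 3.04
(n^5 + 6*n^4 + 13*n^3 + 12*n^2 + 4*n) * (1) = n^5 + 6*n^4 + 13*n^3 + 12*n^2 + 4*n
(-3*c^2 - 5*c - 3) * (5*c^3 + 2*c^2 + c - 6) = -15*c^5 - 31*c^4 - 28*c^3 + 7*c^2 + 27*c + 18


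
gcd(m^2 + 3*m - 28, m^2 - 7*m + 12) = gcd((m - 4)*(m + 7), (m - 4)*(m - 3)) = m - 4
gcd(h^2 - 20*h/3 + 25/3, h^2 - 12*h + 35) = h - 5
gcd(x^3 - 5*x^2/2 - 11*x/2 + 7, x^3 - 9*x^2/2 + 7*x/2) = x^2 - 9*x/2 + 7/2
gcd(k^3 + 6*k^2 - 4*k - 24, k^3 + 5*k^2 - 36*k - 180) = k + 6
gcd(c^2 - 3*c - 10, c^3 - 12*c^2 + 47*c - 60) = c - 5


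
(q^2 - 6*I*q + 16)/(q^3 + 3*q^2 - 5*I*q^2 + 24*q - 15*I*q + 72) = (q + 2*I)/(q^2 + 3*q*(1 + I) + 9*I)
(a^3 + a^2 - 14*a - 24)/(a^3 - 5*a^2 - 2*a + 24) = (a + 3)/(a - 3)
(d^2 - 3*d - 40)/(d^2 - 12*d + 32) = (d + 5)/(d - 4)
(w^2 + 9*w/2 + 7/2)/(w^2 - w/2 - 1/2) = (2*w^2 + 9*w + 7)/(2*w^2 - w - 1)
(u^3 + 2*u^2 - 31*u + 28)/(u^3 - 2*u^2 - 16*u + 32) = (u^2 + 6*u - 7)/(u^2 + 2*u - 8)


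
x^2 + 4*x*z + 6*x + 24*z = (x + 6)*(x + 4*z)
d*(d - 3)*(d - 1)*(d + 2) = d^4 - 2*d^3 - 5*d^2 + 6*d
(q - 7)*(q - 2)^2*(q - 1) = q^4 - 12*q^3 + 43*q^2 - 60*q + 28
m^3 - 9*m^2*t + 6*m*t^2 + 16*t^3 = (m - 8*t)*(m - 2*t)*(m + t)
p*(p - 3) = p^2 - 3*p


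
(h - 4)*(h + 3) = h^2 - h - 12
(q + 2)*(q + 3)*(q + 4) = q^3 + 9*q^2 + 26*q + 24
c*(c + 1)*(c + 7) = c^3 + 8*c^2 + 7*c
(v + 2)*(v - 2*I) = v^2 + 2*v - 2*I*v - 4*I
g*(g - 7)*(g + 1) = g^3 - 6*g^2 - 7*g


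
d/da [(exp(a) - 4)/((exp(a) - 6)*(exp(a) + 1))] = (-exp(2*a) + 8*exp(a) - 26)*exp(a)/(exp(4*a) - 10*exp(3*a) + 13*exp(2*a) + 60*exp(a) + 36)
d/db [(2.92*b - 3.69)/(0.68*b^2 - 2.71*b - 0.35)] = (-1.9856*b^2 + 5.0184*b - 11.0219)/(0.4624*b^4 - 3.6856*b^3 + 6.8681*b^2 + 1.897*b + 0.1225)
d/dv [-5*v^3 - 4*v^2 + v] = -15*v^2 - 8*v + 1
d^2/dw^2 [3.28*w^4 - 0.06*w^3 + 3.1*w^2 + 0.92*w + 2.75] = 39.36*w^2 - 0.36*w + 6.2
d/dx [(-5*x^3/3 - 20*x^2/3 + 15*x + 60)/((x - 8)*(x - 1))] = 5*(-x^4 + 18*x^3 + 3*x^2 - 136*x + 396)/(3*(x^4 - 18*x^3 + 97*x^2 - 144*x + 64))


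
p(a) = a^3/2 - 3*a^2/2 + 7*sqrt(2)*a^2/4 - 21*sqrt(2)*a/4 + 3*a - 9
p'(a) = 3*a^2/2 - 3*a + 7*sqrt(2)*a/2 - 21*sqrt(2)/4 + 3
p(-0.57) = -6.25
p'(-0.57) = -5.05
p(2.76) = -3.27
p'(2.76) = 12.38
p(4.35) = 31.36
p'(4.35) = 32.44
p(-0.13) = -8.41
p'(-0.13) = -4.65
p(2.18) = -8.83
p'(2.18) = 6.95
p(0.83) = -11.71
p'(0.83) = -1.77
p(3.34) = 5.73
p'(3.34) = 18.82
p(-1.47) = -1.98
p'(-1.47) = -4.05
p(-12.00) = -679.52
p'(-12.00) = 188.18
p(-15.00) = -1410.78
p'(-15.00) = 303.83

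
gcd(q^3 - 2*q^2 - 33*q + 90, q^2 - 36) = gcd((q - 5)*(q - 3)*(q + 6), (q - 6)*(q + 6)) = q + 6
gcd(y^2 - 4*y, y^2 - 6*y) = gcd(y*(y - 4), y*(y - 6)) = y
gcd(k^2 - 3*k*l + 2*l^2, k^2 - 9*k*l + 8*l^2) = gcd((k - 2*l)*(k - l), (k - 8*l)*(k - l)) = k - l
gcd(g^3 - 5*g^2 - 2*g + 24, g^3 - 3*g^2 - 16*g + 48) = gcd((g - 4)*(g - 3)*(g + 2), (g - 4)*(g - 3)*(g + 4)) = g^2 - 7*g + 12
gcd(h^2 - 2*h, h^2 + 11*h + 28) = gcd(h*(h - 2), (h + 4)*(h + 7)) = 1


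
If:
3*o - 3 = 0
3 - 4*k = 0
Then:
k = 3/4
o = 1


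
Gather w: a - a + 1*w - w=0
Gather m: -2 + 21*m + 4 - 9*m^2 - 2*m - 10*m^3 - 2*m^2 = -10*m^3 - 11*m^2 + 19*m + 2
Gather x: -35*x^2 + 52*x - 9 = -35*x^2 + 52*x - 9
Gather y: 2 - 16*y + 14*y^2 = 14*y^2 - 16*y + 2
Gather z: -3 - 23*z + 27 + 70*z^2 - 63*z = 70*z^2 - 86*z + 24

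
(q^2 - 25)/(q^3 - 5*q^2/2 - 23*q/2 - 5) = 2*(q + 5)/(2*q^2 + 5*q + 2)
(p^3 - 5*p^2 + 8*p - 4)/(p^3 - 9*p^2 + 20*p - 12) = (p - 2)/(p - 6)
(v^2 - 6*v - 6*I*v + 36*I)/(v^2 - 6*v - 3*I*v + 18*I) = (v - 6*I)/(v - 3*I)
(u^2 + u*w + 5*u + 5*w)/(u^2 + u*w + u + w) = (u + 5)/(u + 1)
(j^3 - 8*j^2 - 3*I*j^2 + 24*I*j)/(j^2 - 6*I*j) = (j^2 - 8*j - 3*I*j + 24*I)/(j - 6*I)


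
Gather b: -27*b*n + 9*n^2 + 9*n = -27*b*n + 9*n^2 + 9*n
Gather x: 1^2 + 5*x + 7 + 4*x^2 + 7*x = 4*x^2 + 12*x + 8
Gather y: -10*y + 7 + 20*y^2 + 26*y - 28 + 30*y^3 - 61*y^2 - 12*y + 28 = 30*y^3 - 41*y^2 + 4*y + 7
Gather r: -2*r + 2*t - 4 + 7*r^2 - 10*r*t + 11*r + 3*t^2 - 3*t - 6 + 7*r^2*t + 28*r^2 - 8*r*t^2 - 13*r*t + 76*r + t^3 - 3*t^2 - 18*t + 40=r^2*(7*t + 35) + r*(-8*t^2 - 23*t + 85) + t^3 - 19*t + 30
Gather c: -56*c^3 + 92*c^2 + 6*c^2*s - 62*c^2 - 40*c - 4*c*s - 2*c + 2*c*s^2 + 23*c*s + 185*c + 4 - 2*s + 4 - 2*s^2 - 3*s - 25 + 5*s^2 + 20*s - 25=-56*c^3 + c^2*(6*s + 30) + c*(2*s^2 + 19*s + 143) + 3*s^2 + 15*s - 42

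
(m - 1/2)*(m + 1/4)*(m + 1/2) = m^3 + m^2/4 - m/4 - 1/16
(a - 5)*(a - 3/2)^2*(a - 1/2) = a^4 - 17*a^3/2 + 85*a^2/4 - 159*a/8 + 45/8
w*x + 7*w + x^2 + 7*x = (w + x)*(x + 7)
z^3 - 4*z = z*(z - 2)*(z + 2)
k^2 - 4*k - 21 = (k - 7)*(k + 3)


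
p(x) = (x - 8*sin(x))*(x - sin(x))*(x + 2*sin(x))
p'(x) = (1 - 8*cos(x))*(x - sin(x))*(x + 2*sin(x)) + (1 - cos(x))*(x - 8*sin(x))*(x + 2*sin(x)) + (x - 8*sin(x))*(x - sin(x))*(2*cos(x) + 1) = -7*x^2*cos(x) + 3*x^2 - 14*x*sin(x) - 10*x*sin(2*x) + 48*sin(x)^2*cos(x) - 10*sin(x)^2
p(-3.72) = -90.70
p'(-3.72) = 102.04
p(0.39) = -0.03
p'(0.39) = -0.38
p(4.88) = 217.80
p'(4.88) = 125.11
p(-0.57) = 0.19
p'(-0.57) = -1.57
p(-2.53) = 14.84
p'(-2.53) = 43.08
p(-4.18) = -137.15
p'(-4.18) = 102.85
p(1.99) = -21.85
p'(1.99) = -12.13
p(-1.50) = 11.38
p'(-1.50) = -24.00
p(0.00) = 0.00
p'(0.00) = 0.00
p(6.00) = 281.38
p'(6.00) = -75.48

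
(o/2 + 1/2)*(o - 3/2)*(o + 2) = o^3/2 + 3*o^2/4 - 5*o/4 - 3/2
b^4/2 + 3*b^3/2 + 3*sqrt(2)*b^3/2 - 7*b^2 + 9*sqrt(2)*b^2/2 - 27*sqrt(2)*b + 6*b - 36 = (b/2 + sqrt(2))*(b - 3)*(b + 6)*(b + sqrt(2))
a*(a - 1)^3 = a^4 - 3*a^3 + 3*a^2 - a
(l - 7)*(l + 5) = l^2 - 2*l - 35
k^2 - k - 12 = (k - 4)*(k + 3)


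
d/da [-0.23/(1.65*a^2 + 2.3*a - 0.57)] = (0.759*a + 0.529)/(1.65*a^2 + 2.3*a - 0.57)^2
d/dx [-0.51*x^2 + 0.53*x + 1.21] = 0.53 - 1.02*x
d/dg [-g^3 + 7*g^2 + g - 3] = -3*g^2 + 14*g + 1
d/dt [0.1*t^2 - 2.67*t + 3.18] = 0.2*t - 2.67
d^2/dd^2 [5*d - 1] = 0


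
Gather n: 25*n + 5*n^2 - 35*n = 5*n^2 - 10*n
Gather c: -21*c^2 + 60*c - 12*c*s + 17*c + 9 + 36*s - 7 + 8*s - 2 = -21*c^2 + c*(77 - 12*s) + 44*s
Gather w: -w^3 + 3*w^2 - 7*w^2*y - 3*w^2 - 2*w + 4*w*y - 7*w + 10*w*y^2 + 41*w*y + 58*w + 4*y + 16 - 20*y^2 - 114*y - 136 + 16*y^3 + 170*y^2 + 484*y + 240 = -w^3 - 7*w^2*y + w*(10*y^2 + 45*y + 49) + 16*y^3 + 150*y^2 + 374*y + 120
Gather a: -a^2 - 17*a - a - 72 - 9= -a^2 - 18*a - 81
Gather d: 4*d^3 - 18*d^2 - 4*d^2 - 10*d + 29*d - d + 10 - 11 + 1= 4*d^3 - 22*d^2 + 18*d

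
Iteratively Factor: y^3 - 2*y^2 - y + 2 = (y - 2)*(y^2 - 1) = (y - 2)*(y + 1)*(y - 1)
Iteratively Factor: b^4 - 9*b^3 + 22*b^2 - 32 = (b - 2)*(b^3 - 7*b^2 + 8*b + 16) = (b - 4)*(b - 2)*(b^2 - 3*b - 4) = (b - 4)*(b - 2)*(b + 1)*(b - 4)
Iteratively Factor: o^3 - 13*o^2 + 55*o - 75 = (o - 5)*(o^2 - 8*o + 15) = (o - 5)*(o - 3)*(o - 5)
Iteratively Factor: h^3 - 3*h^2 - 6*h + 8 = (h + 2)*(h^2 - 5*h + 4) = (h - 4)*(h + 2)*(h - 1)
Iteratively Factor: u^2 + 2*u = (u + 2)*(u)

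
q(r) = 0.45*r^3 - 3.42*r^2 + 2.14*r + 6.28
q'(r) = 1.35*r^2 - 6.84*r + 2.14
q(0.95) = 5.61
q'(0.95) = -3.14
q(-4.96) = -143.38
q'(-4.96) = 69.28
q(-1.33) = -3.67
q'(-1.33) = 13.63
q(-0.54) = 4.06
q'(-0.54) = 6.23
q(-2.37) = -23.99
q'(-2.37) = 25.93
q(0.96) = 5.58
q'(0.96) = -3.18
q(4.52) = -12.36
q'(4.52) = -1.20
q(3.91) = -10.74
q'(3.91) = -3.97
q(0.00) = 6.28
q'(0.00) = 2.14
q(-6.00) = -226.88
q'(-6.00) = 91.78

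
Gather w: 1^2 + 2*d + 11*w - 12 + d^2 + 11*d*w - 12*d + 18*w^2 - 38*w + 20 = d^2 - 10*d + 18*w^2 + w*(11*d - 27) + 9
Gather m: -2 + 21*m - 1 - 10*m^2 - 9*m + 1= -10*m^2 + 12*m - 2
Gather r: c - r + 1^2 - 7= c - r - 6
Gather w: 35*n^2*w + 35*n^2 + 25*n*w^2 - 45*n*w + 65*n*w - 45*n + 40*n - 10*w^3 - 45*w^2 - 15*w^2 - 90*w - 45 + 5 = 35*n^2 - 5*n - 10*w^3 + w^2*(25*n - 60) + w*(35*n^2 + 20*n - 90) - 40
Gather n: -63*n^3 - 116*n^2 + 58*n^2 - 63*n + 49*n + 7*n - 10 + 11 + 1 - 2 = -63*n^3 - 58*n^2 - 7*n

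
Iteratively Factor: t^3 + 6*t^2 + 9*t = (t)*(t^2 + 6*t + 9) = t*(t + 3)*(t + 3)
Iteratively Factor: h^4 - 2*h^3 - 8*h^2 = (h - 4)*(h^3 + 2*h^2) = h*(h - 4)*(h^2 + 2*h) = h*(h - 4)*(h + 2)*(h)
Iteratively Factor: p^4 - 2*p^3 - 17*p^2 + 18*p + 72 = (p - 4)*(p^3 + 2*p^2 - 9*p - 18) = (p - 4)*(p - 3)*(p^2 + 5*p + 6) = (p - 4)*(p - 3)*(p + 3)*(p + 2)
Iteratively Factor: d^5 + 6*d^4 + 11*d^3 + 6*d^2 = (d)*(d^4 + 6*d^3 + 11*d^2 + 6*d) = d*(d + 2)*(d^3 + 4*d^2 + 3*d) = d^2*(d + 2)*(d^2 + 4*d + 3) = d^2*(d + 2)*(d + 3)*(d + 1)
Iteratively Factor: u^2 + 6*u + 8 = (u + 2)*(u + 4)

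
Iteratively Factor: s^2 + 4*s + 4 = (s + 2)*(s + 2)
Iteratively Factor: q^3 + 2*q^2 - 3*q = (q)*(q^2 + 2*q - 3) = q*(q - 1)*(q + 3)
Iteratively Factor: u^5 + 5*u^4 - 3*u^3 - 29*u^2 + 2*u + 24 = (u - 1)*(u^4 + 6*u^3 + 3*u^2 - 26*u - 24) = (u - 1)*(u + 1)*(u^3 + 5*u^2 - 2*u - 24) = (u - 2)*(u - 1)*(u + 1)*(u^2 + 7*u + 12) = (u - 2)*(u - 1)*(u + 1)*(u + 4)*(u + 3)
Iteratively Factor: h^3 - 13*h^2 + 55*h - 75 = (h - 5)*(h^2 - 8*h + 15) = (h - 5)*(h - 3)*(h - 5)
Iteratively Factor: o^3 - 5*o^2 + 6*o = (o - 3)*(o^2 - 2*o) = (o - 3)*(o - 2)*(o)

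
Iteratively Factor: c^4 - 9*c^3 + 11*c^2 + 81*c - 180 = (c - 5)*(c^3 - 4*c^2 - 9*c + 36) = (c - 5)*(c - 4)*(c^2 - 9) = (c - 5)*(c - 4)*(c - 3)*(c + 3)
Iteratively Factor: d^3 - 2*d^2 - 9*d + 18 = (d + 3)*(d^2 - 5*d + 6) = (d - 3)*(d + 3)*(d - 2)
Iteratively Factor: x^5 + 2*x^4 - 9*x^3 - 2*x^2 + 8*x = (x - 1)*(x^4 + 3*x^3 - 6*x^2 - 8*x) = (x - 1)*(x + 1)*(x^3 + 2*x^2 - 8*x) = x*(x - 1)*(x + 1)*(x^2 + 2*x - 8) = x*(x - 2)*(x - 1)*(x + 1)*(x + 4)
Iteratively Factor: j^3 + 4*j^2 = (j + 4)*(j^2) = j*(j + 4)*(j)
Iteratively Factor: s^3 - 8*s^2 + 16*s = (s - 4)*(s^2 - 4*s) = (s - 4)^2*(s)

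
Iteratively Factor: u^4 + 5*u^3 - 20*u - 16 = (u + 4)*(u^3 + u^2 - 4*u - 4) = (u + 1)*(u + 4)*(u^2 - 4) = (u - 2)*(u + 1)*(u + 4)*(u + 2)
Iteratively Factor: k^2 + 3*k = (k + 3)*(k)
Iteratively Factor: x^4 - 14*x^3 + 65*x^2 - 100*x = (x - 5)*(x^3 - 9*x^2 + 20*x) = x*(x - 5)*(x^2 - 9*x + 20) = x*(x - 5)^2*(x - 4)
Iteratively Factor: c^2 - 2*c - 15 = (c - 5)*(c + 3)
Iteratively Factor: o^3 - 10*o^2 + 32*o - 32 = (o - 4)*(o^2 - 6*o + 8) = (o - 4)^2*(o - 2)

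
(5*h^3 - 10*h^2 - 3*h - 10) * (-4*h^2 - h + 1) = -20*h^5 + 35*h^4 + 27*h^3 + 33*h^2 + 7*h - 10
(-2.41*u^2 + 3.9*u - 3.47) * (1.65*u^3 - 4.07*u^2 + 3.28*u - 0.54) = -3.9765*u^5 + 16.2437*u^4 - 29.5033*u^3 + 28.2163*u^2 - 13.4876*u + 1.8738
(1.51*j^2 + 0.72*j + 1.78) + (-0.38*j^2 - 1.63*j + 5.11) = 1.13*j^2 - 0.91*j + 6.89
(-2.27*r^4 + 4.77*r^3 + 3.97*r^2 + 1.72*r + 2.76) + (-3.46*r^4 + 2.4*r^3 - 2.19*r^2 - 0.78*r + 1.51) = -5.73*r^4 + 7.17*r^3 + 1.78*r^2 + 0.94*r + 4.27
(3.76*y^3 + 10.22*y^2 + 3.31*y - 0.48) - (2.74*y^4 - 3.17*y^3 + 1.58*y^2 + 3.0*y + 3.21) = -2.74*y^4 + 6.93*y^3 + 8.64*y^2 + 0.31*y - 3.69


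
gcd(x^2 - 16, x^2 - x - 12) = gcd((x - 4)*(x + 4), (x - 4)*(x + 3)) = x - 4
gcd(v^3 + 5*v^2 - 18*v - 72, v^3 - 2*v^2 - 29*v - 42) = v + 3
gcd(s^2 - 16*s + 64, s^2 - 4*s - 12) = 1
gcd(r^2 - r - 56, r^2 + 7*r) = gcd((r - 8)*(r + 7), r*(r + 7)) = r + 7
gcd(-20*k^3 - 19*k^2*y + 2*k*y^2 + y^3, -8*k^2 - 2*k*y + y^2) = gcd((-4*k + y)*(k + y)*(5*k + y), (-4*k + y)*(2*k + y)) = -4*k + y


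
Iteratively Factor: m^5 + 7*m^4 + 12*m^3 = (m)*(m^4 + 7*m^3 + 12*m^2) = m*(m + 4)*(m^3 + 3*m^2) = m^2*(m + 4)*(m^2 + 3*m) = m^3*(m + 4)*(m + 3)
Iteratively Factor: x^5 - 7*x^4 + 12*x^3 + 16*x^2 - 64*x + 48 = (x - 2)*(x^4 - 5*x^3 + 2*x^2 + 20*x - 24) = (x - 3)*(x - 2)*(x^3 - 2*x^2 - 4*x + 8) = (x - 3)*(x - 2)*(x + 2)*(x^2 - 4*x + 4) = (x - 3)*(x - 2)^2*(x + 2)*(x - 2)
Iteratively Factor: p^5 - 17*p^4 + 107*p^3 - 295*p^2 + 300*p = (p - 4)*(p^4 - 13*p^3 + 55*p^2 - 75*p) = p*(p - 4)*(p^3 - 13*p^2 + 55*p - 75) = p*(p - 5)*(p - 4)*(p^2 - 8*p + 15) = p*(p - 5)*(p - 4)*(p - 3)*(p - 5)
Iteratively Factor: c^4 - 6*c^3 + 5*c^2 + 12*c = (c - 4)*(c^3 - 2*c^2 - 3*c) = c*(c - 4)*(c^2 - 2*c - 3) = c*(c - 4)*(c - 3)*(c + 1)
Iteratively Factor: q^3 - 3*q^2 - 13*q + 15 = (q - 5)*(q^2 + 2*q - 3) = (q - 5)*(q + 3)*(q - 1)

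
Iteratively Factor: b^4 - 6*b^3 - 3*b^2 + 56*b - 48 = (b - 4)*(b^3 - 2*b^2 - 11*b + 12) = (b - 4)^2*(b^2 + 2*b - 3) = (b - 4)^2*(b + 3)*(b - 1)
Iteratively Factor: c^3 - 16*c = (c)*(c^2 - 16) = c*(c - 4)*(c + 4)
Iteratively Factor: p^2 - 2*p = (p)*(p - 2)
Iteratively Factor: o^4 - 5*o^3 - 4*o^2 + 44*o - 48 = (o - 2)*(o^3 - 3*o^2 - 10*o + 24) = (o - 2)^2*(o^2 - o - 12) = (o - 2)^2*(o + 3)*(o - 4)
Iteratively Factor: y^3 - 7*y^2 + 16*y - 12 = (y - 3)*(y^2 - 4*y + 4) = (y - 3)*(y - 2)*(y - 2)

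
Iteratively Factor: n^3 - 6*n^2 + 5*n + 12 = (n + 1)*(n^2 - 7*n + 12) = (n - 3)*(n + 1)*(n - 4)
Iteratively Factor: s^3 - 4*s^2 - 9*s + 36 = (s - 4)*(s^2 - 9) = (s - 4)*(s + 3)*(s - 3)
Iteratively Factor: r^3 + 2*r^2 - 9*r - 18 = (r - 3)*(r^2 + 5*r + 6) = (r - 3)*(r + 3)*(r + 2)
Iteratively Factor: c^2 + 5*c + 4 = (c + 1)*(c + 4)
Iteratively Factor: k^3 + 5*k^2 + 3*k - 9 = (k + 3)*(k^2 + 2*k - 3) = (k + 3)^2*(k - 1)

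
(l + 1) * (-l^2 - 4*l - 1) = -l^3 - 5*l^2 - 5*l - 1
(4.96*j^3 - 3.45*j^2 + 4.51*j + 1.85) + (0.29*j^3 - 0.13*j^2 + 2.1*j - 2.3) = 5.25*j^3 - 3.58*j^2 + 6.61*j - 0.45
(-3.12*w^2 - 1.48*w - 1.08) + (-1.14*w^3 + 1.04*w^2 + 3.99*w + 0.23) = -1.14*w^3 - 2.08*w^2 + 2.51*w - 0.85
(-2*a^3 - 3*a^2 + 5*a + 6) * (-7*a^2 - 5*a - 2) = 14*a^5 + 31*a^4 - 16*a^3 - 61*a^2 - 40*a - 12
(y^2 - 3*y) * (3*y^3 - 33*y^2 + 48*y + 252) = 3*y^5 - 42*y^4 + 147*y^3 + 108*y^2 - 756*y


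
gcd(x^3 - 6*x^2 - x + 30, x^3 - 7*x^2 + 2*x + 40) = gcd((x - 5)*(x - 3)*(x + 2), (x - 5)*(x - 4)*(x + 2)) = x^2 - 3*x - 10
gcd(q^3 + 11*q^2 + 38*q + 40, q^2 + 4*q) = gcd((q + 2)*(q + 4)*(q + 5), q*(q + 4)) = q + 4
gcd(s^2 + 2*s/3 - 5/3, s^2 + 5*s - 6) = s - 1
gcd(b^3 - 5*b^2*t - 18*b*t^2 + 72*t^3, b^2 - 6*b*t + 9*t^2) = -b + 3*t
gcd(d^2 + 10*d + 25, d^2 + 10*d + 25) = d^2 + 10*d + 25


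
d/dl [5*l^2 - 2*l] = 10*l - 2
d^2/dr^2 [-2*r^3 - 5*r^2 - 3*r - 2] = -12*r - 10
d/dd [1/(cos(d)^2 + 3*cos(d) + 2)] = (2*cos(d) + 3)*sin(d)/(cos(d)^2 + 3*cos(d) + 2)^2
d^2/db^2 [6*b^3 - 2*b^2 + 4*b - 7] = 36*b - 4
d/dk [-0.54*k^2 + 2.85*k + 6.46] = 2.85 - 1.08*k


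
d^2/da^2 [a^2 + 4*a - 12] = 2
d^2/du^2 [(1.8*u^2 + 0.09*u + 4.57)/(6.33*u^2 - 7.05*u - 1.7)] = (167.867802*u^3 + 1214.908038*u^2 - 1217.84769*u + 560.88309)/(253.636137*u^6 - 847.457235*u^5 + 739.499085*u^4 + 104.787675*u^3 - 198.60165*u^2 - 61.1235*u - 4.913)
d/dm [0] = 0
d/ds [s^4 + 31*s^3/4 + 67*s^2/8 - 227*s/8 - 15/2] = 4*s^3 + 93*s^2/4 + 67*s/4 - 227/8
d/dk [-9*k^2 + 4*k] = 4 - 18*k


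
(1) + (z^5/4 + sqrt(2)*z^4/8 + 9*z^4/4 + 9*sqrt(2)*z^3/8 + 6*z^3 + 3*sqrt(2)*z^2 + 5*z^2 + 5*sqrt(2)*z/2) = z^5/4 + sqrt(2)*z^4/8 + 9*z^4/4 + 9*sqrt(2)*z^3/8 + 6*z^3 + 3*sqrt(2)*z^2 + 5*z^2 + 5*sqrt(2)*z/2 + 1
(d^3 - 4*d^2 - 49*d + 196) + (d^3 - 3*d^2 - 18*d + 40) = 2*d^3 - 7*d^2 - 67*d + 236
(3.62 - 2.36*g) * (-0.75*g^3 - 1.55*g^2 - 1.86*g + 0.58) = 1.77*g^4 + 0.943*g^3 - 1.2214*g^2 - 8.102*g + 2.0996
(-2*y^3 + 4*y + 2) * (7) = -14*y^3 + 28*y + 14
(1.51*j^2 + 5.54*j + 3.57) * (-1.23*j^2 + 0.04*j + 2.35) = -1.8573*j^4 - 6.7538*j^3 - 0.621*j^2 + 13.1618*j + 8.3895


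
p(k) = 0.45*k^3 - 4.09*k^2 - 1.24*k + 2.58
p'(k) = 1.35*k^2 - 8.18*k - 1.24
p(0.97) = -2.06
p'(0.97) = -7.90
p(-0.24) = 2.64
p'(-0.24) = 0.80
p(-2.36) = -23.19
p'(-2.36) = 25.58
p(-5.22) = -166.40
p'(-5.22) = 78.24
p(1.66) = -8.69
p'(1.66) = -11.10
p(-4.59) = -121.41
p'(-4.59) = 64.75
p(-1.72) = -9.68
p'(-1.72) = 16.82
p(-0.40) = 2.39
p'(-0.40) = 2.25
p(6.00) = -54.90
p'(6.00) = -1.72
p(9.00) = -11.82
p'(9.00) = 34.49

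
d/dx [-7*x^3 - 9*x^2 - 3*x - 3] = -21*x^2 - 18*x - 3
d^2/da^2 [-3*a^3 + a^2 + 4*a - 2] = 2 - 18*a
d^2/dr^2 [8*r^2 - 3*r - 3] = 16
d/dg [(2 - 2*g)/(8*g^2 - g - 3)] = 2*(-8*g^2 + g + (g - 1)*(16*g - 1) + 3)/(-8*g^2 + g + 3)^2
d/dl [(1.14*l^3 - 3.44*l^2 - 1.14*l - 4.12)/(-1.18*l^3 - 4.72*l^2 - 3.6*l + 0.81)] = (-9.44*l^4 - 10.8984*l^3 - 4.8114*l^2 - 44.4656*l - 15.7554)/(1.3924*l^6 + 11.1392*l^5 + 30.7744*l^4 + 32.0724*l^3 + 5.3136*l^2 - 5.832*l + 0.6561)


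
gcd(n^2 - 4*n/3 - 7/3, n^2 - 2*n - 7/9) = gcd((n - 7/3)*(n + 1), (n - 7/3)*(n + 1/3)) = n - 7/3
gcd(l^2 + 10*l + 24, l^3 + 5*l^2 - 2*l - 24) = l + 4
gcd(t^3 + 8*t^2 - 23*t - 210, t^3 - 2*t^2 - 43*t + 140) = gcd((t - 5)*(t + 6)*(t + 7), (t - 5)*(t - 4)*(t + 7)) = t^2 + 2*t - 35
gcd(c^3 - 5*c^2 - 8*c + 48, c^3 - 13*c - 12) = c^2 - c - 12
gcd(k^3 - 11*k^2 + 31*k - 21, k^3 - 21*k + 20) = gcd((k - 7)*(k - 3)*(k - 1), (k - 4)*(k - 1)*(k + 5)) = k - 1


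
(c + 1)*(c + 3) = c^2 + 4*c + 3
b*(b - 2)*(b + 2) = b^3 - 4*b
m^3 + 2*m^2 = m^2*(m + 2)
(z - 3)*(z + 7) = z^2 + 4*z - 21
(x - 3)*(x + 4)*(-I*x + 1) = -I*x^3 + x^2 - I*x^2 + x + 12*I*x - 12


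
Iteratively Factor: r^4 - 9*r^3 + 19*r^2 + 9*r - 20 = (r - 4)*(r^3 - 5*r^2 - r + 5) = (r - 4)*(r + 1)*(r^2 - 6*r + 5) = (r - 4)*(r - 1)*(r + 1)*(r - 5)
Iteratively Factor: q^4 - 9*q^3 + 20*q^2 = (q)*(q^3 - 9*q^2 + 20*q) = q*(q - 5)*(q^2 - 4*q) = q^2*(q - 5)*(q - 4)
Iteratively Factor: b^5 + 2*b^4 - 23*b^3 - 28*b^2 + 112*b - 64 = (b - 4)*(b^4 + 6*b^3 + b^2 - 24*b + 16) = (b - 4)*(b - 1)*(b^3 + 7*b^2 + 8*b - 16) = (b - 4)*(b - 1)*(b + 4)*(b^2 + 3*b - 4) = (b - 4)*(b - 1)*(b + 4)^2*(b - 1)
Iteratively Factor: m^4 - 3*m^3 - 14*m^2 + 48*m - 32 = (m - 2)*(m^3 - m^2 - 16*m + 16) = (m - 2)*(m - 1)*(m^2 - 16) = (m - 4)*(m - 2)*(m - 1)*(m + 4)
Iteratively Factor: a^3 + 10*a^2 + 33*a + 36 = (a + 4)*(a^2 + 6*a + 9) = (a + 3)*(a + 4)*(a + 3)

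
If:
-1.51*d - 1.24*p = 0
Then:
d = -0.821192052980132*p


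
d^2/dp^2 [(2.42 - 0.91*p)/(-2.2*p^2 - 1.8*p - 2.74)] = ((7.372 - 12.012*p)*(2.2*p^2 + 1.8*p + 2.74) + (0.91*p - 2.42)*(4.4*p + 1.8)*(8.8*p + 3.6))/(2.2*p^2 + 1.8*p + 2.74)^3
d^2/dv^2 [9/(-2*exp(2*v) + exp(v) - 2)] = 9*(-2*(4*exp(v) - 1)^2*exp(v) + (8*exp(v) - 1)*(2*exp(2*v) - exp(v) + 2))*exp(v)/(2*exp(2*v) - exp(v) + 2)^3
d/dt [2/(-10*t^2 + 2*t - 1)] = 4*(10*t - 1)/(10*t^2 - 2*t + 1)^2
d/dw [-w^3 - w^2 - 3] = w*(-3*w - 2)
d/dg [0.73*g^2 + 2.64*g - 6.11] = 1.46*g + 2.64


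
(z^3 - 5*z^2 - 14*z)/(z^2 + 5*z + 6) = z*(z - 7)/(z + 3)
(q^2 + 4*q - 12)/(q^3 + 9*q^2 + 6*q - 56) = (q + 6)/(q^2 + 11*q + 28)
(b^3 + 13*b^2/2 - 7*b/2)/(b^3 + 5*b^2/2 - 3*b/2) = (b + 7)/(b + 3)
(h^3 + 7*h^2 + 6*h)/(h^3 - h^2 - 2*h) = (h + 6)/(h - 2)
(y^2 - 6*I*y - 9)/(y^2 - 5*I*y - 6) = (y - 3*I)/(y - 2*I)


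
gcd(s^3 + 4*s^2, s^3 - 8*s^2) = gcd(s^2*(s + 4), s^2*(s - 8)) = s^2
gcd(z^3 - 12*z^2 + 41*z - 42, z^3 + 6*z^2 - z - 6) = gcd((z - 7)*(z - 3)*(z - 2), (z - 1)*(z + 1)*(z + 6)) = 1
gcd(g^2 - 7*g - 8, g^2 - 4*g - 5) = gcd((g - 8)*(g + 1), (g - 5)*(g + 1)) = g + 1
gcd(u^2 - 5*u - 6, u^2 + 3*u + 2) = u + 1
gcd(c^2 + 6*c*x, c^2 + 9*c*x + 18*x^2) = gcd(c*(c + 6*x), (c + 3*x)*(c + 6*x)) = c + 6*x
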